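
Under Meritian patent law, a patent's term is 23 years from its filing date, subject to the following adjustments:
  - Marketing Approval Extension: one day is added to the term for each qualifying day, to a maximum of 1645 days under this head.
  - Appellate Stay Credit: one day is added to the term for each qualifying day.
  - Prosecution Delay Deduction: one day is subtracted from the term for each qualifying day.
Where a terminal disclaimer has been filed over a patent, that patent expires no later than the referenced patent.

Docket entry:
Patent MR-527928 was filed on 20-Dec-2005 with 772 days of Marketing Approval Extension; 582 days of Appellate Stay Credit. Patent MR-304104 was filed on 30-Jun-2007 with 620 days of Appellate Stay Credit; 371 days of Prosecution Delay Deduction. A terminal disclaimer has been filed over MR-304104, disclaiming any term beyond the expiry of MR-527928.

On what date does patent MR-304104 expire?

March 6, 2031

Natural term of MR-304104:
  Base: filing + 23 years → 30 June 2030.
  Appellate Stay Credit: +620 days → 11 March 2032.
  Prosecution Delay Deduction: −371 days → 6 March 2031.
Expiry of referenced patent MR-527928:
  Base: filing + 23 years → 20 December 2028.
  Marketing Approval Extension: 772 days (within the 1645-day cap) → +772 days → 31 January 2031.
  Appellate Stay Credit: +582 days → 4 September 2032.
Terminal disclaimer: MR-304104 expires on the earlier of 6 March 2031 and 4 September 2032.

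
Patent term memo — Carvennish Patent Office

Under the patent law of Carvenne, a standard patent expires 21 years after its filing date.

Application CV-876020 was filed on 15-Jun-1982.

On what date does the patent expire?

Filing date + 21 years → 15 June 2003.

2003-06-15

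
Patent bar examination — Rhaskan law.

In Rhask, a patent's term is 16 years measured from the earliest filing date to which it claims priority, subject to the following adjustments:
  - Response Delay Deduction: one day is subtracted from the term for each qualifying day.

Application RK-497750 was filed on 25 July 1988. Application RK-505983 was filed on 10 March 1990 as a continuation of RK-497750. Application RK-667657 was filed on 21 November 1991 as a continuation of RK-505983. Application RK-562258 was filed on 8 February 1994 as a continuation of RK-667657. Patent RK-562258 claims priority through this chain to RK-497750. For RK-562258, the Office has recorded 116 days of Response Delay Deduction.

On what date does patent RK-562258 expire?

2004-03-31

Earliest priority filing: 25 July 1988.
Base term: 25 July 1988 + 16 years → 25 July 2004.
Response Delay Deduction: −116 days → 31 March 2004.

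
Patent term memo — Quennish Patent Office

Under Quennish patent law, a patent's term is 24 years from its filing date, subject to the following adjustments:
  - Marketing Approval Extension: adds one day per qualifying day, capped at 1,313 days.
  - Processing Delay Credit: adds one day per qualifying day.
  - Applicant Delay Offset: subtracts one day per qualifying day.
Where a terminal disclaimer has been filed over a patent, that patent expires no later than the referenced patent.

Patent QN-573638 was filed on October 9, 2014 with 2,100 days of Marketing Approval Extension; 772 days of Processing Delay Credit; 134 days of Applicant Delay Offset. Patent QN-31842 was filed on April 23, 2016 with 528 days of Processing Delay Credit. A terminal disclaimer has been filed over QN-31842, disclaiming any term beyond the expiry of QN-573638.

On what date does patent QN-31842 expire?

Natural term of QN-31842:
  Base: filing + 24 years → 23 April 2040.
  Processing Delay Credit: +528 days → 3 October 2041.
Expiry of referenced patent QN-573638:
  Base: filing + 24 years → 9 October 2038.
  Marketing Approval Extension: 2100 days claimed exceeds the 1313-day cap, so +1313 days → 14 May 2042.
  Processing Delay Credit: +772 days → 24 June 2044.
  Applicant Delay Offset: −134 days → 11 February 2044.
Terminal disclaimer: QN-31842 expires on the earlier of 3 October 2041 and 11 February 2044.

2041-10-03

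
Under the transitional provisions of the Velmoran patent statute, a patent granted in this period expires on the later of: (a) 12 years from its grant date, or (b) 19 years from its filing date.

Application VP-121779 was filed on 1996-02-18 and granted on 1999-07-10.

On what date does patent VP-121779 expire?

February 18, 2015

(a) grant + 12 years → 10 July 2011.
(b) filing + 19 years → 18 February 2015.
Later of the two: 18 February 2015.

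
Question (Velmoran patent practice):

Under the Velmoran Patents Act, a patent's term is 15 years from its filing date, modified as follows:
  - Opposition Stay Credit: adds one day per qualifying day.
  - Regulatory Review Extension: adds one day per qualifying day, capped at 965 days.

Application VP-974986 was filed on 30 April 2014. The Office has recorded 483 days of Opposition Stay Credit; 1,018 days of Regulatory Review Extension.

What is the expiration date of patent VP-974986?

Base term: filing date + 15 years → 30 April 2029.
Opposition Stay Credit: +483 days → 26 August 2030.
Regulatory Review Extension: 1018 days claimed exceeds the 965-day cap, so +965 days → 17 April 2033.

April 17, 2033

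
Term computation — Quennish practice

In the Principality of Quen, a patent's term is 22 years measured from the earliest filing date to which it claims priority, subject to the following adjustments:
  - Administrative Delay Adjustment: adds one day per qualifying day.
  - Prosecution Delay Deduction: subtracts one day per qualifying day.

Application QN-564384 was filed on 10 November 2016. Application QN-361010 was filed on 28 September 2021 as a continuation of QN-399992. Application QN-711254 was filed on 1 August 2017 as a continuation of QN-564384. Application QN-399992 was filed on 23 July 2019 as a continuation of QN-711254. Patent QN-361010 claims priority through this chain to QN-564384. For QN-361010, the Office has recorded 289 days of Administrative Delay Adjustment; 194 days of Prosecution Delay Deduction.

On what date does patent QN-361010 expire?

2039-02-13

Earliest priority filing: 10 November 2016.
Base term: 10 November 2016 + 22 years → 10 November 2038.
Administrative Delay Adjustment: +289 days → 26 August 2039.
Prosecution Delay Deduction: −194 days → 13 February 2039.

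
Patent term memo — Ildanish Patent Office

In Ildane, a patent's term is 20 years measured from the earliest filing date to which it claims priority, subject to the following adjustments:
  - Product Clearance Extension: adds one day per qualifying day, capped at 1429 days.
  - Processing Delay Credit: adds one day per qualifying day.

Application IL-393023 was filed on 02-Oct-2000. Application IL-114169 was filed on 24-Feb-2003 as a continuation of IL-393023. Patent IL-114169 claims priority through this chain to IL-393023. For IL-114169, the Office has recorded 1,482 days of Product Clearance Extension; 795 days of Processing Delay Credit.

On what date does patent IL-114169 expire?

2026-11-04

Earliest priority filing: 2 October 2000.
Base term: 2 October 2000 + 20 years → 2 October 2020.
Product Clearance Extension: 1482 days claimed exceeds the 1429-day cap, so +1429 days → 31 August 2024.
Processing Delay Credit: +795 days → 4 November 2026.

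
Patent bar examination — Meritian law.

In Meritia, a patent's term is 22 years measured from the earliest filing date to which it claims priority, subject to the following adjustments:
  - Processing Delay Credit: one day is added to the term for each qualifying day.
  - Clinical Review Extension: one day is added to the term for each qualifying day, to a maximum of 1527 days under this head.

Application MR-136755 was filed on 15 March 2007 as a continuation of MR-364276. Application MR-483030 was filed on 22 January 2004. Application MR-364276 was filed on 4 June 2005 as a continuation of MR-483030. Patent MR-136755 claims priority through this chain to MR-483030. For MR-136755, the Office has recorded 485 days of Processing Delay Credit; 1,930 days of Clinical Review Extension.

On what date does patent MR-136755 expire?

Earliest priority filing: 22 January 2004.
Base term: 22 January 2004 + 22 years → 22 January 2026.
Processing Delay Credit: +485 days → 22 May 2027.
Clinical Review Extension: 1930 days claimed exceeds the 1527-day cap, so +1527 days → 27 July 2031.

2031-07-27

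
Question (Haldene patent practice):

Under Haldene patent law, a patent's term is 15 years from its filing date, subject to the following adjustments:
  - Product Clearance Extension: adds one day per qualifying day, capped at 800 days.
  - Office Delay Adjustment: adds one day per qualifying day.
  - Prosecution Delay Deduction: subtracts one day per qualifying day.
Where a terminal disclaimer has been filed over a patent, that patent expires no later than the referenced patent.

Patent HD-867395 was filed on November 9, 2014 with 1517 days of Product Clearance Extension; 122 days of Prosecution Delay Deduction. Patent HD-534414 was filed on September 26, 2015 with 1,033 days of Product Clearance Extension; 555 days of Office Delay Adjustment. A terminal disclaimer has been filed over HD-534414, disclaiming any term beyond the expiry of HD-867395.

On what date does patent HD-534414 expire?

2031-09-18

Natural term of HD-534414:
  Base: filing + 15 years → 26 September 2030.
  Product Clearance Extension: 1033 days claimed exceeds the 800-day cap, so +800 days → 4 December 2032.
  Office Delay Adjustment: +555 days → 12 June 2034.
Expiry of referenced patent HD-867395:
  Base: filing + 15 years → 9 November 2029.
  Product Clearance Extension: 1517 days claimed exceeds the 800-day cap, so +800 days → 18 January 2032.
  Prosecution Delay Deduction: −122 days → 18 September 2031.
Terminal disclaimer: HD-534414 expires on the earlier of 12 June 2034 and 18 September 2031.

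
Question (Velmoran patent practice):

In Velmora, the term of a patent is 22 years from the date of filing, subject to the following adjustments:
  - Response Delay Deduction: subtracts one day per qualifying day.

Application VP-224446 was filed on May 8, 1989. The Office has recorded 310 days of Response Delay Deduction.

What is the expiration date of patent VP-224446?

Base term: filing date + 22 years → 8 May 2011.
Response Delay Deduction: −310 days → 2 July 2010.

2010-07-02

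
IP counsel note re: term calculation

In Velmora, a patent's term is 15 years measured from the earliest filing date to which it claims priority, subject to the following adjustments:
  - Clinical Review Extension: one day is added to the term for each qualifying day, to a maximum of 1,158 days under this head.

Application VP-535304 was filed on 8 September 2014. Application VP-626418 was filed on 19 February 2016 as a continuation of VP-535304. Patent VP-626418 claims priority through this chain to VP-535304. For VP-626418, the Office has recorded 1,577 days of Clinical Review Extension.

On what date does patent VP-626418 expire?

2032-11-09

Earliest priority filing: 8 September 2014.
Base term: 8 September 2014 + 15 years → 8 September 2029.
Clinical Review Extension: 1577 days claimed exceeds the 1158-day cap, so +1158 days → 9 November 2032.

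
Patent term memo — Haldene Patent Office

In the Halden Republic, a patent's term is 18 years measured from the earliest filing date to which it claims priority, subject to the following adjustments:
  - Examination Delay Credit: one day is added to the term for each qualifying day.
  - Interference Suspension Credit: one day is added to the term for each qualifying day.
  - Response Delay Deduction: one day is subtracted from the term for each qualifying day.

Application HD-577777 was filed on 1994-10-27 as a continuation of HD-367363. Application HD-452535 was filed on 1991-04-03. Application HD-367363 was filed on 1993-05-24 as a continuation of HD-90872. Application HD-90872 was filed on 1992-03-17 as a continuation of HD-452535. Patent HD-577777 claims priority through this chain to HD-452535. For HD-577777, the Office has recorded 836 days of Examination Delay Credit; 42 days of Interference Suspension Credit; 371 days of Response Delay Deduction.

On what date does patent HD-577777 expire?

2010-08-23

Earliest priority filing: 3 April 1991.
Base term: 3 April 1991 + 18 years → 3 April 2009.
Examination Delay Credit: +836 days → 18 July 2011.
Interference Suspension Credit: +42 days → 29 August 2011.
Response Delay Deduction: −371 days → 23 August 2010.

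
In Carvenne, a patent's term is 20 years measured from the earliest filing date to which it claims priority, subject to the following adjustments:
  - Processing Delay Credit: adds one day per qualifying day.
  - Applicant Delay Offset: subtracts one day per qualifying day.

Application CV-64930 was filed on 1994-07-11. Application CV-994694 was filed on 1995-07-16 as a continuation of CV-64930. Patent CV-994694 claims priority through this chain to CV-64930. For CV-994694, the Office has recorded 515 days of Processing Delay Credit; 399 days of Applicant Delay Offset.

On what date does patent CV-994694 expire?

Earliest priority filing: 11 July 1994.
Base term: 11 July 1994 + 20 years → 11 July 2014.
Processing Delay Credit: +515 days → 8 December 2015.
Applicant Delay Offset: −399 days → 4 November 2014.

2014-11-04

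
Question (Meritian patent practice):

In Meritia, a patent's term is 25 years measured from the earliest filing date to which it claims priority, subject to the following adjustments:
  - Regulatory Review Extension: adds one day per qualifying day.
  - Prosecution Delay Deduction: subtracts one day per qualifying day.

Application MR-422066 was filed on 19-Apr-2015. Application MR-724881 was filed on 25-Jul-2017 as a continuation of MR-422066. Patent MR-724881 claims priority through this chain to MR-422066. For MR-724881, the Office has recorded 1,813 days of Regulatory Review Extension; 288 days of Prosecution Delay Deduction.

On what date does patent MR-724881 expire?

Earliest priority filing: 19 April 2015.
Base term: 19 April 2015 + 25 years → 19 April 2040.
Regulatory Review Extension: +1813 days → 6 April 2045.
Prosecution Delay Deduction: −288 days → 22 June 2044.

2044-06-22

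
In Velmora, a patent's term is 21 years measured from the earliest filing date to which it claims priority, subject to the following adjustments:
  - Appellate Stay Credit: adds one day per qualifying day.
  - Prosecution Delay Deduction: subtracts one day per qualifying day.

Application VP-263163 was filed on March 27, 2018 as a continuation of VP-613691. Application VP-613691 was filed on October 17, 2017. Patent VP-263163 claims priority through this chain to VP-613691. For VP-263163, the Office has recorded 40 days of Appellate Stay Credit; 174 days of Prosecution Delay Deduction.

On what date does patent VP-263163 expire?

Earliest priority filing: 17 October 2017.
Base term: 17 October 2017 + 21 years → 17 October 2038.
Appellate Stay Credit: +40 days → 26 November 2038.
Prosecution Delay Deduction: −174 days → 5 June 2038.

2038-06-05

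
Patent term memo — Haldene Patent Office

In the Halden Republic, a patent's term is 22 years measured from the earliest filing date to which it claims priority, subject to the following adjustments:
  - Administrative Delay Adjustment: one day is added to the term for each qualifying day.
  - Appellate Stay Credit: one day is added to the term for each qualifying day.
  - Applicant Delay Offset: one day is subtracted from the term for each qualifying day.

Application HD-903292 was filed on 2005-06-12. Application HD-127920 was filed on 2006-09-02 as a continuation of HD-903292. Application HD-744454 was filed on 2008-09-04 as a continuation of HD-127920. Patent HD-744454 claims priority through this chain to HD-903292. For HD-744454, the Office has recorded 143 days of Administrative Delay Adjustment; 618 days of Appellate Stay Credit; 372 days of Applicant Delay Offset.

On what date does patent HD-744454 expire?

Earliest priority filing: 12 June 2005.
Base term: 12 June 2005 + 22 years → 12 June 2027.
Administrative Delay Adjustment: +143 days → 2 November 2027.
Appellate Stay Credit: +618 days → 12 July 2029.
Applicant Delay Offset: −372 days → 5 July 2028.

2028-07-05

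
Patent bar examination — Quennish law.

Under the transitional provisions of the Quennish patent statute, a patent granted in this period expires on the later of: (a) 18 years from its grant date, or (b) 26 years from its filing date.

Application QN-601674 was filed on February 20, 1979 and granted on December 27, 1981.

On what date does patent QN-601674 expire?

(a) grant + 18 years → 27 December 1999.
(b) filing + 26 years → 20 February 2005.
Later of the two: 20 February 2005.

2005-02-20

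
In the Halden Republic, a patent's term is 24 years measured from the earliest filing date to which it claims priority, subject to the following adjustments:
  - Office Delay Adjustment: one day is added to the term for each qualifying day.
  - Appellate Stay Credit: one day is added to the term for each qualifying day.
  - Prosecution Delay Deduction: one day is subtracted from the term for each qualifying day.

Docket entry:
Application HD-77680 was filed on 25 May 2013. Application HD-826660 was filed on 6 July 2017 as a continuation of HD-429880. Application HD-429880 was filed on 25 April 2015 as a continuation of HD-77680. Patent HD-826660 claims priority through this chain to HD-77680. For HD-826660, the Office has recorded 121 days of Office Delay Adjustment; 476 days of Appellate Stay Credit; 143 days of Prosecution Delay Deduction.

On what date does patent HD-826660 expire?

2038-08-22

Earliest priority filing: 25 May 2013.
Base term: 25 May 2013 + 24 years → 25 May 2037.
Office Delay Adjustment: +121 days → 23 September 2037.
Appellate Stay Credit: +476 days → 12 January 2039.
Prosecution Delay Deduction: −143 days → 22 August 2038.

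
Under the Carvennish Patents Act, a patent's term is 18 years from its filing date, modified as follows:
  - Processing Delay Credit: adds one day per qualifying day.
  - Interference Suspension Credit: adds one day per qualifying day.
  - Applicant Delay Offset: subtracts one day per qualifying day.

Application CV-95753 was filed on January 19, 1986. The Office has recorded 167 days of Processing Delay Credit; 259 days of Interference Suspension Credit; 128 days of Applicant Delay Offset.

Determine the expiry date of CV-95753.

Base term: filing date + 18 years → 19 January 2004.
Processing Delay Credit: +167 days → 4 July 2004.
Interference Suspension Credit: +259 days → 20 March 2005.
Applicant Delay Offset: −128 days → 12 November 2004.

2004-11-12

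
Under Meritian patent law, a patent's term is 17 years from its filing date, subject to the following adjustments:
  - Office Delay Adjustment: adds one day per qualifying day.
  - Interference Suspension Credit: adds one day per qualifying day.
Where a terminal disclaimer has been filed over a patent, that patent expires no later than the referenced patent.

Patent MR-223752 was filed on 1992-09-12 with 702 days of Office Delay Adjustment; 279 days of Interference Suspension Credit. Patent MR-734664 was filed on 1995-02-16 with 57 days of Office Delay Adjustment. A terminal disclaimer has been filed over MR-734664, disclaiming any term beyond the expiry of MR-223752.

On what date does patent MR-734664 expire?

Natural term of MR-734664:
  Base: filing + 17 years → 16 February 2012.
  Office Delay Adjustment: +57 days → 13 April 2012.
Expiry of referenced patent MR-223752:
  Base: filing + 17 years → 12 September 2009.
  Office Delay Adjustment: +702 days → 15 August 2011.
  Interference Suspension Credit: +279 days → 20 May 2012.
Terminal disclaimer: MR-734664 expires on the earlier of 13 April 2012 and 20 May 2012.

2012-04-13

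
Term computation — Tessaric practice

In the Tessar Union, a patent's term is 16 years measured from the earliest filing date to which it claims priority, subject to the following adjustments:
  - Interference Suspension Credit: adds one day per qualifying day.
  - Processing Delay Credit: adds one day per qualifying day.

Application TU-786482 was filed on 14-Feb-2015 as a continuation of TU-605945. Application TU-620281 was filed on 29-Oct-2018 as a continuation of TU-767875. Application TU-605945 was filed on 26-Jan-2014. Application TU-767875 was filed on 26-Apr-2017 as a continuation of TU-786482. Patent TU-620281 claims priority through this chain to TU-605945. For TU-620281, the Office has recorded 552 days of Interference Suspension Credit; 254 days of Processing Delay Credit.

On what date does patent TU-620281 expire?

Earliest priority filing: 26 January 2014.
Base term: 26 January 2014 + 16 years → 26 January 2030.
Interference Suspension Credit: +552 days → 1 August 2031.
Processing Delay Credit: +254 days → 11 April 2032.

April 11, 2032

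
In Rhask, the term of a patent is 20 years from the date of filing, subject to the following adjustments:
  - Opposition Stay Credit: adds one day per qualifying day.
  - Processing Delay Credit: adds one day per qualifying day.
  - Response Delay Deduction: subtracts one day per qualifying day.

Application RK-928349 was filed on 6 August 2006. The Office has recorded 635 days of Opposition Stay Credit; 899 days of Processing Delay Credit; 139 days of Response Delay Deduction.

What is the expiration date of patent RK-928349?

Base term: filing date + 20 years → 6 August 2026.
Opposition Stay Credit: +635 days → 2 May 2028.
Processing Delay Credit: +899 days → 18 October 2030.
Response Delay Deduction: −139 days → 1 June 2030.

June 1, 2030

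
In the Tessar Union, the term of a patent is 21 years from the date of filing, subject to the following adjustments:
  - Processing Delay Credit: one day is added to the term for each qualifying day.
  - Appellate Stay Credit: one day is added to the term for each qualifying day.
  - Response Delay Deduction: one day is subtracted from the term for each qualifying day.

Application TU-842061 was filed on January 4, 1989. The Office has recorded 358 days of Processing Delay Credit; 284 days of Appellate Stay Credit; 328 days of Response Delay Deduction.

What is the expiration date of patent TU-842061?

November 14, 2010

Base term: filing date + 21 years → 4 January 2010.
Processing Delay Credit: +358 days → 28 December 2010.
Appellate Stay Credit: +284 days → 8 October 2011.
Response Delay Deduction: −328 days → 14 November 2010.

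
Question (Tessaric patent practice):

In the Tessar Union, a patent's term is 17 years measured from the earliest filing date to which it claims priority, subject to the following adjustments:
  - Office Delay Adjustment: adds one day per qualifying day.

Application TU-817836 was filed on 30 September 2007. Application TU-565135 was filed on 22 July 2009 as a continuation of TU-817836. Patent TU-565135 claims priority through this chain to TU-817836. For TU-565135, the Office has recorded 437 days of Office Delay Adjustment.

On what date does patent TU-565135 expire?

Earliest priority filing: 30 September 2007.
Base term: 30 September 2007 + 17 years → 30 September 2024.
Office Delay Adjustment: +437 days → 11 December 2025.

December 11, 2025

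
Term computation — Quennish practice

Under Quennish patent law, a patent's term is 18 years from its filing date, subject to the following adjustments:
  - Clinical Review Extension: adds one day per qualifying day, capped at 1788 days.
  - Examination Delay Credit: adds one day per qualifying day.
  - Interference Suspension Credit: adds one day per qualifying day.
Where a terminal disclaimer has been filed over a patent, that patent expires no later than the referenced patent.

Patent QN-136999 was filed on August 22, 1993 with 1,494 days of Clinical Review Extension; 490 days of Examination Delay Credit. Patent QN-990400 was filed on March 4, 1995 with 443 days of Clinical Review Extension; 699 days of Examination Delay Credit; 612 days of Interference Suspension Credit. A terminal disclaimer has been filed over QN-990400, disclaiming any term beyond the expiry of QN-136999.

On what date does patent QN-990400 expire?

2017-01-26

Natural term of QN-990400:
  Base: filing + 18 years → 4 March 2013.
  Clinical Review Extension: 443 days (within the 1788-day cap) → +443 days → 21 May 2014.
  Examination Delay Credit: +699 days → 19 April 2016.
  Interference Suspension Credit: +612 days → 22 December 2017.
Expiry of referenced patent QN-136999:
  Base: filing + 18 years → 22 August 2011.
  Clinical Review Extension: 1494 days (within the 1788-day cap) → +1494 days → 24 September 2015.
  Examination Delay Credit: +490 days → 26 January 2017.
Terminal disclaimer: QN-990400 expires on the earlier of 22 December 2017 and 26 January 2017.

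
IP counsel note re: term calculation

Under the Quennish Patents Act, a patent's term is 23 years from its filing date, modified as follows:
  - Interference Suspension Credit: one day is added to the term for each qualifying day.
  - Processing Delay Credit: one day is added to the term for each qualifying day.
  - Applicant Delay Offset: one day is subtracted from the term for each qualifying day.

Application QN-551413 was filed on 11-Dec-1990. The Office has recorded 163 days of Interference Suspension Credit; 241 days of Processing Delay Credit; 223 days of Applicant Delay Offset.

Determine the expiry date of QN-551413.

Base term: filing date + 23 years → 11 December 2013.
Interference Suspension Credit: +163 days → 23 May 2014.
Processing Delay Credit: +241 days → 19 January 2015.
Applicant Delay Offset: −223 days → 10 June 2014.

2014-06-10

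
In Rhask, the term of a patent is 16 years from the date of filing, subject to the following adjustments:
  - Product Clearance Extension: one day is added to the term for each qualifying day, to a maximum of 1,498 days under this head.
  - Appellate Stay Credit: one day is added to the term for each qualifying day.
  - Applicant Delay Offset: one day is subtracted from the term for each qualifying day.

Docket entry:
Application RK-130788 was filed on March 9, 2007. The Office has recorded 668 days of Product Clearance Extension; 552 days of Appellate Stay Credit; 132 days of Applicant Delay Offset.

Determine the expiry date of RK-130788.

March 1, 2026

Base term: filing date + 16 years → 9 March 2023.
Product Clearance Extension: 668 days (within the 1498-day cap) → +668 days → 5 January 2025.
Appellate Stay Credit: +552 days → 11 July 2026.
Applicant Delay Offset: −132 days → 1 March 2026.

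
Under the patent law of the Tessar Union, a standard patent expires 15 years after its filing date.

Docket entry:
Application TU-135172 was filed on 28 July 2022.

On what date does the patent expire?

Filing date + 15 years → 28 July 2037.

July 28, 2037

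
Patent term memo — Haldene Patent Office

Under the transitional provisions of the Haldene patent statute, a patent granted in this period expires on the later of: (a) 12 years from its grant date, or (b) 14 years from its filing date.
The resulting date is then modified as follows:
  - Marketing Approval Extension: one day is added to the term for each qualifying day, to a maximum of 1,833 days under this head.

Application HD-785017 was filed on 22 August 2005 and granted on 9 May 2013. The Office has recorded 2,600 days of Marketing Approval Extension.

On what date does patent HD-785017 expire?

May 16, 2030

(a) grant + 12 years → 9 May 2025.
(b) filing + 14 years → 22 August 2019.
Later of the two: 9 May 2025.
Marketing Approval Extension: 2600 days claimed exceeds the 1833-day cap, so +1833 days → 16 May 2030.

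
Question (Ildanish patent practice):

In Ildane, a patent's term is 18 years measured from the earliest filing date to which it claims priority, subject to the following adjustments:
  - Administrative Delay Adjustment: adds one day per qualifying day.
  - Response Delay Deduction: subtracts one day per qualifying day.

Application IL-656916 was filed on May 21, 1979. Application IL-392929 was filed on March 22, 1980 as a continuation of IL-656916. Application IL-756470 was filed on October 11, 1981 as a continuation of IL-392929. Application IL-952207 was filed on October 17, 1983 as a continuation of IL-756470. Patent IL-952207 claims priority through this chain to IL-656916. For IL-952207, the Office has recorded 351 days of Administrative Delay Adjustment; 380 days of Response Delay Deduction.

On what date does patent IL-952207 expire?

April 22, 1997

Earliest priority filing: 21 May 1979.
Base term: 21 May 1979 + 18 years → 21 May 1997.
Administrative Delay Adjustment: +351 days → 7 May 1998.
Response Delay Deduction: −380 days → 22 April 1997.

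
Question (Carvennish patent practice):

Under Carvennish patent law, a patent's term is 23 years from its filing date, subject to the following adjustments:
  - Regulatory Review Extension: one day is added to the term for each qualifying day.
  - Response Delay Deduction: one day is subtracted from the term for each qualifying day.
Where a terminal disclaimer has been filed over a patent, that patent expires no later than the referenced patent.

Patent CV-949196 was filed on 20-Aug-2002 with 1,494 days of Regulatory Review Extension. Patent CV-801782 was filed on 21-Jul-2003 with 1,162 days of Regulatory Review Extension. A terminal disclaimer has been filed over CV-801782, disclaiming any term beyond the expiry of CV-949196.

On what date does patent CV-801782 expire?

September 22, 2029

Natural term of CV-801782:
  Base: filing + 23 years → 21 July 2026.
  Regulatory Review Extension: +1162 days → 25 September 2029.
Expiry of referenced patent CV-949196:
  Base: filing + 23 years → 20 August 2025.
  Regulatory Review Extension: +1494 days → 22 September 2029.
Terminal disclaimer: CV-801782 expires on the earlier of 25 September 2029 and 22 September 2029.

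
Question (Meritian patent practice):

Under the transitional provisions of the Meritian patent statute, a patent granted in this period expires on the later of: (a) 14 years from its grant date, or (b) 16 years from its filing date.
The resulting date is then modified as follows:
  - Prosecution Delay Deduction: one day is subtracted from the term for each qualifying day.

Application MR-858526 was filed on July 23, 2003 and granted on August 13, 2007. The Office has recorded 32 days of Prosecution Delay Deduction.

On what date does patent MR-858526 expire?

July 12, 2021

(a) grant + 14 years → 13 August 2021.
(b) filing + 16 years → 23 July 2019.
Later of the two: 13 August 2021.
Prosecution Delay Deduction: −32 days → 12 July 2021.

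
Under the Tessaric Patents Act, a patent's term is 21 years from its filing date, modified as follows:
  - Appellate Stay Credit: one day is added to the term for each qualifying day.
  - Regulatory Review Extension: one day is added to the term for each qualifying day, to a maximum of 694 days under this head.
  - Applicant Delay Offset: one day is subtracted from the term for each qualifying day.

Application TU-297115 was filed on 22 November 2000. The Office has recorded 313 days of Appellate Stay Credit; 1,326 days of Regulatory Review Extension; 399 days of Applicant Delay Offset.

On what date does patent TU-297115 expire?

2023-07-23

Base term: filing date + 21 years → 22 November 2021.
Appellate Stay Credit: +313 days → 1 October 2022.
Regulatory Review Extension: 1326 days claimed exceeds the 694-day cap, so +694 days → 25 August 2024.
Applicant Delay Offset: −399 days → 23 July 2023.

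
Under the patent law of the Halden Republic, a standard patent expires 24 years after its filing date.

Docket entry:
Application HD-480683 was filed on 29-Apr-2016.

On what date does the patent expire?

Filing date + 24 years → 29 April 2040.

April 29, 2040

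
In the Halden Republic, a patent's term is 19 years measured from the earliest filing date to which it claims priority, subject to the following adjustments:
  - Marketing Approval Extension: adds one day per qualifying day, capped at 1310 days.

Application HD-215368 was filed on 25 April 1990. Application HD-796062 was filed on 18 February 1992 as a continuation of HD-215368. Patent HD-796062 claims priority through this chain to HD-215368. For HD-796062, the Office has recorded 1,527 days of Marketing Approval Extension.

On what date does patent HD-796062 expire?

November 25, 2012

Earliest priority filing: 25 April 1990.
Base term: 25 April 1990 + 19 years → 25 April 2009.
Marketing Approval Extension: 1527 days claimed exceeds the 1310-day cap, so +1310 days → 25 November 2012.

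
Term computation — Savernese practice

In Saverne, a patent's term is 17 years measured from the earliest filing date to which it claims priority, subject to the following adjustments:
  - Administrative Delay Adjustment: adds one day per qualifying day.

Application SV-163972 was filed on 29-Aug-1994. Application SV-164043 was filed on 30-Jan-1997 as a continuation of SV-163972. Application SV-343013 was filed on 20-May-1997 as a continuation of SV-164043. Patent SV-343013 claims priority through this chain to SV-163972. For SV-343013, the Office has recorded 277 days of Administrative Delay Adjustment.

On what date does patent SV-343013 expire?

Earliest priority filing: 29 August 1994.
Base term: 29 August 1994 + 17 years → 29 August 2011.
Administrative Delay Adjustment: +277 days → 1 June 2012.

2012-06-01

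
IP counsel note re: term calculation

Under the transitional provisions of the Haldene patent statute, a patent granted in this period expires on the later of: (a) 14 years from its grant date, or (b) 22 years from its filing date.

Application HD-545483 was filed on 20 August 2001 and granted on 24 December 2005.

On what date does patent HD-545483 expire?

(a) grant + 14 years → 24 December 2019.
(b) filing + 22 years → 20 August 2023.
Later of the two: 20 August 2023.

August 20, 2023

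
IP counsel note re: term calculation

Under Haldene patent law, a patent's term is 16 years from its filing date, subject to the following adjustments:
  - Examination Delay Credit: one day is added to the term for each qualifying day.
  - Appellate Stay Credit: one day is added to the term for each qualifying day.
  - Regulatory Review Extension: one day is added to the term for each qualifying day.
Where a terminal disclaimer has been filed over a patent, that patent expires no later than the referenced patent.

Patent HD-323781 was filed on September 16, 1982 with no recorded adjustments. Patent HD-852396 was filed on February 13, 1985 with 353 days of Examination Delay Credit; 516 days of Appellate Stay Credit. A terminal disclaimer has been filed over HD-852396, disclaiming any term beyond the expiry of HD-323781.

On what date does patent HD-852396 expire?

September 16, 1998

Natural term of HD-852396:
  Base: filing + 16 years → 13 February 2001.
  Examination Delay Credit: +353 days → 1 February 2002.
  Appellate Stay Credit: +516 days → 2 July 2003.
Expiry of referenced patent HD-323781:
  Base: filing + 16 years → 16 September 1998.
Terminal disclaimer: HD-852396 expires on the earlier of 2 July 2003 and 16 September 1998.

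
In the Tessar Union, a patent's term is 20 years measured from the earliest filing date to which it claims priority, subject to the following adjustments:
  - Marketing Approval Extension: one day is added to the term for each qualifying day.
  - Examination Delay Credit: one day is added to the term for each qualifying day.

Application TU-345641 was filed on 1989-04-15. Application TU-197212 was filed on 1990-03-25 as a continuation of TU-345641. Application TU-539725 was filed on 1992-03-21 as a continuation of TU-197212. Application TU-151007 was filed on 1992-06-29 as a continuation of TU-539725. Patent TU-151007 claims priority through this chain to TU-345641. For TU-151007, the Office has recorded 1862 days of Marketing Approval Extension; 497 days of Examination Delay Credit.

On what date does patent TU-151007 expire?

September 30, 2015

Earliest priority filing: 15 April 1989.
Base term: 15 April 1989 + 20 years → 15 April 2009.
Marketing Approval Extension: +1862 days → 21 May 2014.
Examination Delay Credit: +497 days → 30 September 2015.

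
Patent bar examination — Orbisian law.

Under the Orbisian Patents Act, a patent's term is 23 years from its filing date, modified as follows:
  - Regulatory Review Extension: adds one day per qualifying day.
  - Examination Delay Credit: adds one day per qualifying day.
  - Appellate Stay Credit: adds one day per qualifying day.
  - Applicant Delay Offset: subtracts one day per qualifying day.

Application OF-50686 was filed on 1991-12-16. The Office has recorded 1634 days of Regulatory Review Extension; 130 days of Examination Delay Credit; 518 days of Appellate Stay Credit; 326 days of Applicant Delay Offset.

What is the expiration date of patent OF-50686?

Base term: filing date + 23 years → 16 December 2014.
Regulatory Review Extension: +1634 days → 7 June 2019.
Examination Delay Credit: +130 days → 15 October 2019.
Appellate Stay Credit: +518 days → 16 March 2021.
Applicant Delay Offset: −326 days → 24 April 2020.

2020-04-24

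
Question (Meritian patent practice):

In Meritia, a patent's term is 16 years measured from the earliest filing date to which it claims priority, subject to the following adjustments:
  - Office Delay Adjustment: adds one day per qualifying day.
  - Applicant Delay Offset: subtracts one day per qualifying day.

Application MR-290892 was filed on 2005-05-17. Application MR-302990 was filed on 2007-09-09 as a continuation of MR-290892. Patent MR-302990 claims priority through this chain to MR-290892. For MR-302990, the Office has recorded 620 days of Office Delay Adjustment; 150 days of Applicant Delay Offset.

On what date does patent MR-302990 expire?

2022-08-30

Earliest priority filing: 17 May 2005.
Base term: 17 May 2005 + 16 years → 17 May 2021.
Office Delay Adjustment: +620 days → 27 January 2023.
Applicant Delay Offset: −150 days → 30 August 2022.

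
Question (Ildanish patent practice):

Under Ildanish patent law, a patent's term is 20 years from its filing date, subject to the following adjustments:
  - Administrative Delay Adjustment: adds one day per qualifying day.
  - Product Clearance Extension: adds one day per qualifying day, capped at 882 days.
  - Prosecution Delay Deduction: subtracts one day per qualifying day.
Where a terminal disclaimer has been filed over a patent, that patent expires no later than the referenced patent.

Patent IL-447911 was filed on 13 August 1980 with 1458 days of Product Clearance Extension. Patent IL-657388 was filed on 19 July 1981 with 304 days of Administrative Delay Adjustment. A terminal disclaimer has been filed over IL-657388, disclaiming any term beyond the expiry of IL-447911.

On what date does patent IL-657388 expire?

May 19, 2002

Natural term of IL-657388:
  Base: filing + 20 years → 19 July 2001.
  Administrative Delay Adjustment: +304 days → 19 May 2002.
Expiry of referenced patent IL-447911:
  Base: filing + 20 years → 13 August 2000.
  Product Clearance Extension: 1458 days claimed exceeds the 882-day cap, so +882 days → 12 January 2003.
Terminal disclaimer: IL-657388 expires on the earlier of 19 May 2002 and 12 January 2003.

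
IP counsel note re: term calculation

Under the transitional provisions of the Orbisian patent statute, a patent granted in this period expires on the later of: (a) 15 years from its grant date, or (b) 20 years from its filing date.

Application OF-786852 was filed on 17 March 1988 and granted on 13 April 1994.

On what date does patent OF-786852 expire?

(a) grant + 15 years → 13 April 2009.
(b) filing + 20 years → 17 March 2008.
Later of the two: 13 April 2009.

2009-04-13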